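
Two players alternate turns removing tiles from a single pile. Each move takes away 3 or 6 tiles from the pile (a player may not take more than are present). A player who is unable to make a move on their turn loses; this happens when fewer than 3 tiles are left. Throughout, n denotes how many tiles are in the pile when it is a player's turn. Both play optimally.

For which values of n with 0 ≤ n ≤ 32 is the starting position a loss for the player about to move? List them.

Use the standard recursion: the mover loses at a terminal position; elsewhere, the mover wins exactly when some move hands the opponent an L position.
n=0: no move → L
n=1: no move → L
n=2: no move → L
n=3: can move to 0, which is L ⇒ W
n=4: can move to 1, which is L ⇒ W
n=5: can move to 2, which is L ⇒ W
n=6: can move to 0, which is L ⇒ W
n=7: can move to 1, which is L ⇒ W
n=8: can move to 2, which is L ⇒ W
n=9: moves to 6(W), 3(W); every one is W ⇒ L
n=10: moves to 7(W), 4(W); every one is W ⇒ L
n=11: moves to 8(W), 5(W); every one is W ⇒ L
n=12: can move to 9, which is L ⇒ W
n=13: can move to 10, which is L ⇒ W
n=14: can move to 11, which is L ⇒ W
n=15: can move to 9, which is L ⇒ W
n=16: can move to 10, which is L ⇒ W
n=17: can move to 11, which is L ⇒ W
n=18: moves to 15(W), 12(W); every one is W ⇒ L
n=19: moves to 16(W), 13(W); every one is W ⇒ L
n=20: moves to 17(W), 14(W); every one is W ⇒ L
n=21: can move to 18, which is L ⇒ W
n=22: can move to 19, which is L ⇒ W
n=23: can move to 20, which is L ⇒ W
n=24: can move to 18, which is L ⇒ W
n=25: can move to 19, which is L ⇒ W
n=26: can move to 20, which is L ⇒ W
n=27: moves to 24(W), 21(W); every one is W ⇒ L
n=28: moves to 25(W), 22(W); every one is W ⇒ L
n=29: moves to 26(W), 23(W); every one is W ⇒ L
n=30: can move to 27, which is L ⇒ W
n=31: can move to 28, which is L ⇒ W
n=32: can move to 29, which is L ⇒ W
Reading off the rows marked L gives the requested list; there are 12 such values of n.

0, 1, 2, 9, 10, 11, 18, 19, 20, 27, 28, 29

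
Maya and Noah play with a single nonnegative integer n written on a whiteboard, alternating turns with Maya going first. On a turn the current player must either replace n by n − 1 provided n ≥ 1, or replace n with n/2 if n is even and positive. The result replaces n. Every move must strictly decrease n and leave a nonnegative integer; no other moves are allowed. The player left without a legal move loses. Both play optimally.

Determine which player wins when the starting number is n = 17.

Noah wins.

Work bottom-up. With no move the player to move loses. Otherwise the position is W if at least one move leads to an L position for the opponent, and L if every move leads to a W.
n=0: no move → L
n=1: reaches L-position 0 → W
n=2: only reaches 1(W), which is W → L
n=3: reaches L-position 2 → W
n=4: reaches L-position 2 → W
n=5: only reaches 4(W), which is W → L
n=6: reaches L-position 5 → W
n=7: only reaches 6(W), which is W → L
n=8: reaches L-position 7 → W
n=9: only reaches 8(W), which is W → L
n=10: reaches L-position 5 → W
n=11: only reaches 10(W), which is W → L
n=12: reaches L-position 11 → W
n=13: only reaches 12(W), which is W → L
n=14: reaches L-position 7 → W
n=15: only reaches 14(W), which is W → L
n=16: reaches L-position 15 → W
n=17: only reaches 16(W), which is W → L
The starting position 17 is L: whatever Maya does, the opponent receives a W position.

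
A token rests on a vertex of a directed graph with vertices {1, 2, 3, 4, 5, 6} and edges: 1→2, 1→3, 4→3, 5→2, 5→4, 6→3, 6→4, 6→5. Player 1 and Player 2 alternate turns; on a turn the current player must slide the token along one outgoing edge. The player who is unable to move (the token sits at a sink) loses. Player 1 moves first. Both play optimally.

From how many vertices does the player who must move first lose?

2

Label each position W (a win for the player to move) or L (a loss). A position with no legal move is L; any other position is W exactly when some move reaches an L, and L when every move reaches a W.
Every edge goes from a vertex to one that appears earlier in the order 2, 3, 4, 5, 1, 6, so processing vertices in that order labels each vertex after all of its successors.
2: no outgoing edge → L
3: no outgoing edge → L
4: can move to 3, which is L ⇒ W
5: can move to 2, which is L ⇒ W
1: can move to 3, which is L ⇒ W
6: can move to 3, which is L ⇒ W
The L vertices are 2, 3; that is 2 in all.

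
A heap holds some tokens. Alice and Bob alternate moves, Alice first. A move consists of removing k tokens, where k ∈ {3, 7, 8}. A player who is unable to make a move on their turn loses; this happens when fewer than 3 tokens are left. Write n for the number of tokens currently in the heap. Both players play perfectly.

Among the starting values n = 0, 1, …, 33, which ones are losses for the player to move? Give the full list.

Positions with no move are L. A position that does have a move is losing for the player to move precisely when every available move leads to a winning position for the opponent. Fill in the labels:
n=0: no move → L
n=1: no move → L
n=2: no move → L
n=3: can move to 0, which is L ⇒ W
n=4: can move to 1, which is L ⇒ W
n=5: can move to 2, which is L ⇒ W
n=6: the only move is to 3(W), a W ⇒ L
n=7: can move to 0, which is L ⇒ W
n=8: can move to 1, which is L ⇒ W
n=9: can move to 6, which is L ⇒ W
n=10: can move to 2, which is L ⇒ W
n=11: moves to 8(W), 4(W), 3(W); every one is W ⇒ L
n=12: moves to 9(W), 5(W), 4(W); every one is W ⇒ L
n=13: can move to 6, which is L ⇒ W
n=14: can move to 11, which is L ⇒ W
n=15: can move to 12, which is L ⇒ W
n=16: moves to 13(W), 9(W), 8(W); every one is W ⇒ L
n=17: moves to 14(W), 10(W), 9(W); every one is W ⇒ L
n=18: can move to 11, which is L ⇒ W
n=19: can move to 16, which is L ⇒ W
n=20: can move to 17, which is L ⇒ W
n=21: moves to 18(W), 14(W), 13(W); every one is W ⇒ L
n=22: moves to 19(W), 15(W), 14(W); every one is W ⇒ L
n=23: can move to 16, which is L ⇒ W
n=24: can move to 21, which is L ⇒ W
n=25: can move to 22, which is L ⇒ W
n=26: moves to 23(W), 19(W), 18(W); every one is W ⇒ L
n=27: moves to 24(W), 20(W), 19(W); every one is W ⇒ L
n=28: can move to 21, which is L ⇒ W
n=29: can move to 26, which is L ⇒ W
n=30: can move to 27, which is L ⇒ W
n=31: moves to 28(W), 24(W), 23(W); every one is W ⇒ L
n=32: moves to 29(W), 25(W), 24(W); every one is W ⇒ L
n=33: can move to 26, which is L ⇒ W
The losing starting values of n are exactly the entries labelled L in this table (14 of them).

0, 1, 2, 6, 11, 12, 16, 17, 21, 22, 26, 27, 31, 32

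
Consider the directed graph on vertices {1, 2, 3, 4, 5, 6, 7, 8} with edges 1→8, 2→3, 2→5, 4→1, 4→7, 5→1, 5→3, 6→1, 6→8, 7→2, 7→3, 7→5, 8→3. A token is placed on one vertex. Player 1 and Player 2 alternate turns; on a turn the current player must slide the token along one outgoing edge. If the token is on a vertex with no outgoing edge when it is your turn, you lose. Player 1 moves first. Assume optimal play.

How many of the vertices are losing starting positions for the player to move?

Build the W/L table. Terminal = L. A non-terminal position is W if it has a move to some L; otherwise it is L.
Every edge goes from a vertex to one that appears earlier in the order 3, 8, 1, 6, 5, 2, 7, 4, so processing vertices in that order labels each vertex after all of its successors.
3: no outgoing edge → L
8: can move to 3, which is L ⇒ W
1: the only move is to 8(W), a W ⇒ L
6: can move to 1, which is L ⇒ W
5: can move to 1, which is L ⇒ W
2: can move to 3, which is L ⇒ W
7: can move to 3, which is L ⇒ W
4: can move to 1, which is L ⇒ W
The L vertices are 1, 3; that is 2 in all.

2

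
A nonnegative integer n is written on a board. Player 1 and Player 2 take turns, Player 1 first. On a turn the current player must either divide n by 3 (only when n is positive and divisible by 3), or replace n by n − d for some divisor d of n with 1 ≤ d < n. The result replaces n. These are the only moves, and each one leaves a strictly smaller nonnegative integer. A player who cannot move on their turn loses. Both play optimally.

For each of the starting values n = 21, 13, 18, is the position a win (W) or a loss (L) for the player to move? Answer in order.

Compute win/loss labels from the base case upward. A position with no move is L. Any other position is W if it can reach an L in one move, else L.
n=0: no move → L
n=1: no move → L
n=2: →1(L), so W
n=3: →1(L), so W
n=4: →2(W), 3(W) — all W, so L
n=5: →4(L), so W
n=6: →4(L), so W
n=7: →6(W) only, which is W, so L
n=8: →4(L), so W
n=9: →3(W), 6(W), 8(W) — all W, so L
n=10: →9(L), so W
n=11: →10(W) only, which is W, so L
n=12: →4(L), so W
n=13: →12(W) only, which is W, so L
n=14: →7(L), so W
n=15: →5(W), 10(W), 12(W), 14(W) — all W, so L
n=16: →15(L), so W
n=17: →16(W) only, which is W, so L
n=18: →9(L), so W
n=19: →18(W) only, which is W, so L
n=20: →15(L), so W
n=21: →7(L), so W

21: W, 13: L, 18: W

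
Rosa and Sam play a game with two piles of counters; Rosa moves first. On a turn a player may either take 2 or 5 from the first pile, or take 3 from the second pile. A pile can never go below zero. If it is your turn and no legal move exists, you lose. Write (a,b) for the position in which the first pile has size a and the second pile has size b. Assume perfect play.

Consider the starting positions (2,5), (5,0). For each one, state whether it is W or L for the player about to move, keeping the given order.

(2,5): L, (5,0): W

Positions with no move are L. A position that does have a move is losing for the player to move precisely when every available move leads to a winning position for the opponent. Fill in the labels:
No move ever increases a pile, so every position that can arise here has a ≤ 5 and b ≤ 5; it is enough to label the cells with 0 ≤ a ≤ 5 and 0 ≤ b ≤ 5.
Every move lowers a or b (never raises either), so fill the grid row by row in increasing a, and left to right within a row: each cell's successors are then already labelled.
      b=0  b=1  b=2  b=3  b=4  b=5
a=0:    L    L    L    W    W    W
a=1:    L    L    L    W    W    W
a=2:    W    W    W    L    L    L
a=3:    W    W    W    L    L    L
a=4:    L    L    L    W    W    W
a=5:    W    W    W    W    W    W
Cells with no legal move (terminal, hence L): (0,0), (0,1), (0,2), (1,0), (1,1), (1,2).
The remaining L cells, each justified by listing all of its moves:
(2,3): moves to (0,3)(W), (2,0)(W); every one is W ⇒ L
(2,4): moves to (0,4)(W), (2,1)(W); every one is W ⇒ L
(2,5): moves to (0,5)(W), (2,2)(W); every one is W ⇒ L
(3,3): moves to (1,3)(W), (3,0)(W); every one is W ⇒ L
(3,4): moves to (1,4)(W), (3,1)(W); every one is W ⇒ L
(3,5): moves to (1,5)(W), (3,2)(W); every one is W ⇒ L
(4,0): the only move is to (2,0)(W), a W ⇒ L
(4,1): the only move is to (2,1)(W), a W ⇒ L
(4,2): the only move is to (2,2)(W), a W ⇒ L
Every other cell has at least one move into one of the L cells above, so it is W.
(2,5): one of the L cells justified above, so L
(5,0): the move to (0,0) reaches an L cell, so W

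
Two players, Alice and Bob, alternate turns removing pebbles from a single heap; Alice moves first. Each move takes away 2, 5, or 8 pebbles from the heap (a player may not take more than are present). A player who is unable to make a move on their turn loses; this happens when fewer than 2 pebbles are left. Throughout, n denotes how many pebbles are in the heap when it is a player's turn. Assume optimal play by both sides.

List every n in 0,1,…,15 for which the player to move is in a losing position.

Compute win/loss labels from the base case upward. A position with no move is L. Any other position is W if it can reach an L in one move, else L.
n=0: no move → L
n=1: no move → L
n=2: W (go to 0, an L position)
n=3: W (go to 1, an L position)
n=4: L (sole option 2(W) is W)
n=5: W (go to 0, an L position)
n=6: W (go to 4, an L position)
n=7: L (options 5(W), 2(W) are all W)
n=8: W (go to 0, an L position)
n=9: W (go to 7, an L position)
n=10: L (options 8(W), 5(W), 2(W) are all W)
n=11: L (options 9(W), 6(W), 3(W) are all W)
n=12: W (go to 10, an L position)
n=13: W (go to 11, an L position)
n=14: L (options 12(W), 9(W), 6(W) are all W)
n=15: W (go to 10, an L position)
Reading off the rows marked L gives the requested list; there are 7 such values of n.

0, 1, 4, 7, 10, 11, 14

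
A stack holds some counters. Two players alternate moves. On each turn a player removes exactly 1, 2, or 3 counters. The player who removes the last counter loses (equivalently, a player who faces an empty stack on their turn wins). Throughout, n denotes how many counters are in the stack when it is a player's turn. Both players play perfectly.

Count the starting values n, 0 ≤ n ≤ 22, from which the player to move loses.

6

Use the standard recursion: the mover wins at a terminal position; elsewhere, the mover wins exactly when some move hands the opponent an L position.
n=0: no move; the opponent has just taken the last counter and therefore loses → W
n=1: only reaches 0(W), which is W → L
n=2: reaches L-position 1 → W
n=3: reaches L-position 1 → W
n=4: reaches L-position 1 → W
n=5: only reaches 4(W), 3(W), 2(W), all W → L
n=6: reaches L-position 5 → W
n=7: reaches L-position 5 → W
n=8: reaches L-position 5 → W
n=9: only reaches 8(W), 7(W), 6(W), all W → L
n=10: reaches L-position 9 → W
n=11: reaches L-position 9 → W
n=12: reaches L-position 9 → W
n=13: only reaches 12(W), 11(W), 10(W), all W → L
n=14: reaches L-position 13 → W
n=15: reaches L-position 13 → W
n=16: reaches L-position 13 → W
n=17: only reaches 16(W), 15(W), 14(W), all W → L
n=18: reaches L-position 17 → W
n=19: reaches L-position 17 → W
n=20: reaches L-position 17 → W
n=21: only reaches 20(W), 19(W), 18(W), all W → L
n=22: reaches L-position 21 → W
L entries with 0 ≤ n ≤ 22: n = 1, 5, 9, 13, 17, 21; that makes 6.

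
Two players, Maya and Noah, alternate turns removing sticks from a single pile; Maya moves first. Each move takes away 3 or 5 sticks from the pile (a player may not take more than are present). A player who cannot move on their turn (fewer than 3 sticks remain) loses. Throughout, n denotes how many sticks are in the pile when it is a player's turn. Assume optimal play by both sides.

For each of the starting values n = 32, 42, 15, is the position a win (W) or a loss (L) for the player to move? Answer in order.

Use the standard recursion: the mover loses at a terminal position; elsewhere, the mover wins exactly when some move hands the opponent an L position.
n=0: no move → L
n=1: no move → L
n=2: no move → L
n=3: can move to 0, which is L ⇒ W
n=4: can move to 1, which is L ⇒ W
n=5: can move to 2, which is L ⇒ W
n=6: can move to 1, which is L ⇒ W
n=7: can move to 2, which is L ⇒ W
n=8: moves to 5(W), 3(W); every one is W ⇒ L
n=9: moves to 6(W), 4(W); every one is W ⇒ L
n=10: moves to 7(W), 5(W); every one is W ⇒ L
n=11: can move to 8, which is L ⇒ W
n=12: can move to 9, which is L ⇒ W
n=13: can move to 10, which is L ⇒ W
n=14: can move to 9, which is L ⇒ W
n=15: can move to 10, which is L ⇒ W
n=16: moves to 13(W), 11(W); every one is W ⇒ L
n=17: moves to 14(W), 12(W); every one is W ⇒ L
n=18: moves to 15(W), 13(W); every one is W ⇒ L
n=19: can move to 16, which is L ⇒ W
n=20: can move to 17, which is L ⇒ W
n=21: can move to 18, which is L ⇒ W
n=22: can move to 17, which is L ⇒ W
n=23: can move to 18, which is L ⇒ W
n=24: moves to 21(W), 19(W); every one is W ⇒ L
n=25: moves to 22(W), 20(W); every one is W ⇒ L
n=26: moves to 23(W), 21(W); every one is W ⇒ L
n=27: can move to 24, which is L ⇒ W
n=28: can move to 25, which is L ⇒ W
n=29: can move to 26, which is L ⇒ W
n=30: can move to 25, which is L ⇒ W
n=31: can move to 26, which is L ⇒ W
n=32: moves to 29(W), 27(W); every one is W ⇒ L
n=33: moves to 30(W), 28(W); every one is W ⇒ L
n=34: moves to 31(W), 29(W); every one is W ⇒ L
n=35: can move to 32, which is L ⇒ W
n=36: can move to 33, which is L ⇒ W
n=37: can move to 34, which is L ⇒ W
n=38: can move to 33, which is L ⇒ W
n=39: can move to 34, which is L ⇒ W
n=40: moves to 37(W), 35(W); every one is W ⇒ L
n=41: moves to 38(W), 36(W); every one is W ⇒ L
n=42: moves to 39(W), 37(W); every one is W ⇒ L

32: L, 42: L, 15: W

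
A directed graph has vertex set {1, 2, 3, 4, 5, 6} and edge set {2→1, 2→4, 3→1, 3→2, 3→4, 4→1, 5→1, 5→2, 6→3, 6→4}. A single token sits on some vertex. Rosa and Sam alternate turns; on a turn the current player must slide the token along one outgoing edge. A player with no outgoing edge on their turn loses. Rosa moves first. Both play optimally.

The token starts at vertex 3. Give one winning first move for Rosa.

Move to 1.

Label each position W (a win for the player to move) or L (a loss). A position with no legal move is L; any other position is W exactly when some move reaches an L, and L when every move reaches a W.
Every edge goes from a vertex to one that appears earlier in the order 1, 4, 2, 3, 5, 6, so processing vertices in that order labels each vertex after all of its successors.
1: no outgoing edge → L
4: W (go to 1, an L position)
2: W (go to 1, an L position)
3: W (go to 1, an L position)
5: W (go to 1, an L position)
6: L (options 3(W), 4(W) are all W)
From 3, the L positions reachable in one move are: 1.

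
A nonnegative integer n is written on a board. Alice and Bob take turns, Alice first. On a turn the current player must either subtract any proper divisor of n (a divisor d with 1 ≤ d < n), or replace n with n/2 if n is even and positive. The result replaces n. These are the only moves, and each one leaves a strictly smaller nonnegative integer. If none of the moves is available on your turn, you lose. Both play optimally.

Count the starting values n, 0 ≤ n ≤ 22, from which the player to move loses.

Build the W/L table. Terminal = L. A non-terminal position is W if it has a move to some L; otherwise it is L.
n=0: no move → L
n=1: no move → L
n=2: reaches L-position 1 → W
n=3: only reaches 2(W), which is W → L
n=4: reaches L-position 3 → W
n=5: only reaches 4(W), which is W → L
n=6: reaches L-position 3 → W
n=7: only reaches 6(W), which is W → L
n=8: reaches L-position 7 → W
n=9: only reaches 6(W), 8(W), all W → L
n=10: reaches L-position 5 → W
n=11: only reaches 10(W), which is W → L
n=12: reaches L-position 9 → W
n=13: only reaches 12(W), which is W → L
n=14: reaches L-position 7 → W
n=15: only reaches 10(W), 12(W), 14(W), all W → L
n=16: reaches L-position 15 → W
n=17: only reaches 16(W), which is W → L
n=18: reaches L-position 9 → W
n=19: only reaches 18(W), which is W → L
n=20: reaches L-position 15 → W
n=21: only reaches 14(W), 18(W), 20(W), all W → L
n=22: reaches L-position 11 → W
L entries with 0 ≤ n ≤ 22: n = 0, 1, 3, 5, 7, 9, 11, 13, 15, 17, 19, 21; that makes 12.

12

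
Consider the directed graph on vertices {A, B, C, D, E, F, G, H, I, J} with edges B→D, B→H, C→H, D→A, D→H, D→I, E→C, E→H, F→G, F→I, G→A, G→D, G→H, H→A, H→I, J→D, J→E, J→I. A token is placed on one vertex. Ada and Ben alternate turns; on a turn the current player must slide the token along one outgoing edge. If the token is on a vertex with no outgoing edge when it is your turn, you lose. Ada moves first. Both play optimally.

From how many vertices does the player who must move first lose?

Positions with no move are L. A position that does have a move is losing for the player to move precisely when every available move leads to a winning position for the opponent. Fill in the labels:
Every edge goes from a vertex to one that appears earlier in the order I, A, H, D, G, C, E, F, J, B, so processing vertices in that order labels each vertex after all of its successors.
I: no outgoing edge → L
A: no outgoing edge → L
H: →A(L), so W
D: →A(L), so W
G: →A(L), so W
C: →H(W) only, which is W, so L
E: →C(L), so W
F: →I(L), so W
J: →I(L), so W
B: →D(W), H(W) — all W, so L
The L vertices are A, B, C, I; that is 4 in all.

4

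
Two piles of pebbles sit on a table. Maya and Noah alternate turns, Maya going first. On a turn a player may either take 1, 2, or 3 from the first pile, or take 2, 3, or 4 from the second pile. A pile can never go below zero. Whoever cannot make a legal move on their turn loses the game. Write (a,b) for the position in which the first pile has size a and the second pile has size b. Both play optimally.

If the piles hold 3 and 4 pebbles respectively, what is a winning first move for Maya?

Use the standard recursion: the mover loses at a terminal position; elsewhere, the mover wins exactly when some move hands the opponent an L position.
No move ever increases a pile, so every position that can arise here has a ≤ 3 and b ≤ 4; it is enough to label the cells with 0 ≤ a ≤ 3 and 0 ≤ b ≤ 4.
Every move lowers a or b (never raises either), so fill the grid row by row in increasing a, and left to right within a row: each cell's successors are then already labelled.
      b=0  b=1  b=2  b=3  b=4
a=0:    L    L    W    W    W
a=1:    W    W    L    L    W
a=2:    W    W    W    W    L
a=3:    W    W    W    W    W
Cells with no legal move (terminal, hence L): (0,0), (0,1).
The remaining L cells, each justified by listing all of its moves:
(1,2): →(0,2)(W), (1,0)(W) — all W, so L
(1,3): →(0,3)(W), (1,1)(W), (1,0)(W) — all W, so L
(2,4): →(1,4)(W), (0,4)(W), (2,2)(W), (2,1)(W), (2,0)(W) — all W, so L
Every other cell has at least one move into one of the L cells above, so it is W.
From (3,4), the L positions reachable in one move are: (2,4).

Move to (2,4).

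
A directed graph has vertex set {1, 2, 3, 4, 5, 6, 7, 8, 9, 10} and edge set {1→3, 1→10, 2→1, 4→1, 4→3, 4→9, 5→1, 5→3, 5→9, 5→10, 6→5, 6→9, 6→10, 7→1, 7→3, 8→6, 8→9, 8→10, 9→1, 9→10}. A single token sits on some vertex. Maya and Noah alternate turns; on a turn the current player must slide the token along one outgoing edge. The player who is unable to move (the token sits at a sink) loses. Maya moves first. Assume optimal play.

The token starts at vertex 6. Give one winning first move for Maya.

Build the W/L table. Terminal = L. A non-terminal position is W if it has a move to some L; otherwise it is L.
Every edge goes from a vertex to one that appears earlier in the order 3, 10, 1, 9, 5, 7, 6, 8, 4, 2, so processing vertices in that order labels each vertex after all of its successors.
3: no outgoing edge → L
10: no outgoing edge → L
1: →10(L), so W
9: →10(L), so W
5: →10(L), so W
7: →3(L), so W
6: →10(L), so W
8: →10(L), so W
4: →3(L), so W
2: →1(W) only, which is W, so L
From 6, the L positions reachable in one move are: 10.

Move to 10.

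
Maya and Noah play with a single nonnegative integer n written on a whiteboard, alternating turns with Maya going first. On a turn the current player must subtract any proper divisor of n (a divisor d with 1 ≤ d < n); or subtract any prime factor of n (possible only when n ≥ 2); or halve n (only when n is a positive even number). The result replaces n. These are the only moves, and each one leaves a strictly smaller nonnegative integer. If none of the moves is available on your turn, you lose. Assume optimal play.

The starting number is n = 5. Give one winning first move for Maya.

Work bottom-up. With no move the player to move loses. Otherwise the position is W if at least one move leads to an L position for the opponent, and L if every move leads to a W.
n=0: no move → L
n=1: no move → L
n=2: reaches L-position 0 → W
n=3: reaches L-position 0 → W
n=4: only reaches 2(W), 3(W), all W → L
n=5: reaches L-position 0 → W
From 5, the L positions reachable in one move are: 0, 4. Any move reaching one of these is winning.

Move to 0.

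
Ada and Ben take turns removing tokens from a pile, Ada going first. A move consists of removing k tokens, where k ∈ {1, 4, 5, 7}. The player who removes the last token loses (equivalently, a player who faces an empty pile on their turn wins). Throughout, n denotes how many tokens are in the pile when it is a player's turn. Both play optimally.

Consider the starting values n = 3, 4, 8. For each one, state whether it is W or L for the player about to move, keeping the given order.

3: L, 4: W, 8: W

Build the W/L table. Terminal = W. A non-terminal position is W if it has a move to some L; otherwise it is L.
n=0: no move; the opponent has just taken the last token and therefore loses → W
n=1: the only move is to 0(W), a W ⇒ L
n=2: can move to 1, which is L ⇒ W
n=3: the only move is to 2(W), a W ⇒ L
n=4: can move to 3, which is L ⇒ W
n=5: can move to 1, which is L ⇒ W
n=6: can move to 1, which is L ⇒ W
n=7: can move to 3, which is L ⇒ W
n=8: can move to 3, which is L ⇒ W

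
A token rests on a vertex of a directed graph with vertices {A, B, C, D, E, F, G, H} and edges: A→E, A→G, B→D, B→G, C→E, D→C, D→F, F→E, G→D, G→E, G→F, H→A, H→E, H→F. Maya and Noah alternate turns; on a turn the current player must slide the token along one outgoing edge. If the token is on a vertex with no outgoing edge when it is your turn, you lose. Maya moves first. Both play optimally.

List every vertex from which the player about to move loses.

Build the W/L table. Terminal = L. A non-terminal position is W if it has a move to some L; otherwise it is L.
Every edge goes from a vertex to one that appears earlier in the order E, F, C, D, G, A, H, B, so processing vertices in that order labels each vertex after all of its successors.
E: no outgoing edge → L
F: →E(L), so W
C: →E(L), so W
D: →C(W), F(W) — all W, so L
G: →D(L), so W
A: →E(L), so W
H: →E(L), so W
B: →D(L), so W
Reading off the rows marked L gives the requested list; there are 2 such vertices.

D, E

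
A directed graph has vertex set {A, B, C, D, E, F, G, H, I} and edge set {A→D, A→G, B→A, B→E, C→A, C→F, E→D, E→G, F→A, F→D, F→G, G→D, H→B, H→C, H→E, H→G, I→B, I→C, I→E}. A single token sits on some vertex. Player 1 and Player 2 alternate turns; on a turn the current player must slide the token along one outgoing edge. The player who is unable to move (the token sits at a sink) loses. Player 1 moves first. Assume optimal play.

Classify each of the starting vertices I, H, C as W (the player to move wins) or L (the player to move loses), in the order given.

Compute win/loss labels from the base case upward. A position with no move is L. Any other position is W if it can reach an L in one move, else L.
Every edge goes from a vertex to one that appears earlier in the order D, G, A, F, E, C, B, H, I, so processing vertices in that order labels each vertex after all of its successors.
D: no outgoing edge → L
G: →D(L), so W
A: →D(L), so W
F: →D(L), so W
E: →D(L), so W
C: →F(W), A(W) — all W, so L
B: →E(W), A(W) — all W, so L
H: →B(L), so W
I: →B(L), so W

I: W, H: W, C: L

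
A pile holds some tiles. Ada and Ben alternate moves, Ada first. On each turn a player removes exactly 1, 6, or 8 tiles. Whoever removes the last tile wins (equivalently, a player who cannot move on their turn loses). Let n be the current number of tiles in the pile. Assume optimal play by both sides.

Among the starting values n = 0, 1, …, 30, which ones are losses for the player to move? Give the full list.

Use the standard recursion: the mover loses at a terminal position; elsewhere, the mover wins exactly when some move hands the opponent an L position.
n=0: no move → L
n=1: →0(L), so W
n=2: →1(W) only, which is W, so L
n=3: →2(L), so W
n=4: →3(W) only, which is W, so L
n=5: →4(L), so W
n=6: →0(L), so W
n=7: →6(W), 1(W) — all W, so L
n=8: →7(L), so W
n=9: →8(W), 3(W), 1(W) — all W, so L
n=10: →9(L), so W
n=11: →10(W), 5(W), 3(W) — all W, so L
n=12: →11(L), so W
n=13: →7(L), so W
n=14: →13(W), 8(W), 6(W) — all W, so L
n=15: →14(L), so W
n=16: →15(W), 10(W), 8(W) — all W, so L
n=17: →16(L), so W
n=18: →17(W), 12(W), 10(W) — all W, so L
n=19: →18(L), so W
n=20: →14(L), so W
n=21: →20(W), 15(W), 13(W) — all W, so L
n=22: →21(L), so W
n=23: →22(W), 17(W), 15(W) — all W, so L
n=24: →23(L), so W
n=25: →24(W), 19(W), 17(W) — all W, so L
n=26: →25(L), so W
n=27: →21(L), so W
n=28: →27(W), 22(W), 20(W) — all W, so L
n=29: →28(L), so W
n=30: →29(W), 24(W), 22(W) — all W, so L
The losing starting values of n are exactly the entries labelled L in this table (14 of them).

0, 2, 4, 7, 9, 11, 14, 16, 18, 21, 23, 25, 28, 30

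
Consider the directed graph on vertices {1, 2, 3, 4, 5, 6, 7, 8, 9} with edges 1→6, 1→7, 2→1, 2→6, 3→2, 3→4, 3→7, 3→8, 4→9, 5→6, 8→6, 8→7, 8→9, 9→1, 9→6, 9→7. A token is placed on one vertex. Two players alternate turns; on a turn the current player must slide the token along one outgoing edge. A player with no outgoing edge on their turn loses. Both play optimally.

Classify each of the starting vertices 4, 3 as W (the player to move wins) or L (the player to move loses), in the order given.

Compute win/loss labels from the base case upward. A position with no move is L. Any other position is W if it can reach an L in one move, else L.
Every edge goes from a vertex to one that appears earlier in the order 6, 7, 1, 9, 2, 4, 5, 8, 3, so processing vertices in that order labels each vertex after all of its successors.
6: no outgoing edge → L
7: no outgoing edge → L
1: reaches L-position 7 → W
9: reaches L-position 7 → W
2: reaches L-position 6 → W
4: only reaches 9(W), which is W → L
5: reaches L-position 6 → W
8: reaches L-position 7 → W
3: reaches L-position 4 → W

4: L, 3: W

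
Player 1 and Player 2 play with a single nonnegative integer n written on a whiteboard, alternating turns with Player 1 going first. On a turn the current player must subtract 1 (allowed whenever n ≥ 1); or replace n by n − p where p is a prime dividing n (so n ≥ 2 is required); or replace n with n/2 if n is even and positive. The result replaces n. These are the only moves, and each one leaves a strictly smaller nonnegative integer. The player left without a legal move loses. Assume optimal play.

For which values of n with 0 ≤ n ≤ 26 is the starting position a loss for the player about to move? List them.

0, 4, 9, 14, 20, 24

Build the W/L table. Terminal = L. A non-terminal position is W if it has a move to some L; otherwise it is L.
n=0: no move → L
n=1: →0(L), so W
n=2: →0(L), so W
n=3: →0(L), so W
n=4: →2(W), 3(W) — all W, so L
n=5: →0(L), so W
n=6: →4(L), so W
n=7: →0(L), so W
n=8: →4(L), so W
n=9: →6(W), 8(W) — all W, so L
n=10: →9(L), so W
n=11: →0(L), so W
n=12: →9(L), so W
n=13: →0(L), so W
n=14: →7(W), 12(W), 13(W) — all W, so L
n=15: →14(L), so W
n=16: →14(L), so W
n=17: →0(L), so W
n=18: →9(L), so W
n=19: →0(L), so W
n=20: →10(W), 15(W), 18(W), 19(W) — all W, so L
n=21: →14(L), so W
n=22: →20(L), so W
n=23: →0(L), so W
n=24: →12(W), 21(W), 22(W), 23(W) — all W, so L
n=25: →20(L), so W
n=26: →24(L), so W
The losing starting values of n are exactly the entries labelled L in this table (6 of them).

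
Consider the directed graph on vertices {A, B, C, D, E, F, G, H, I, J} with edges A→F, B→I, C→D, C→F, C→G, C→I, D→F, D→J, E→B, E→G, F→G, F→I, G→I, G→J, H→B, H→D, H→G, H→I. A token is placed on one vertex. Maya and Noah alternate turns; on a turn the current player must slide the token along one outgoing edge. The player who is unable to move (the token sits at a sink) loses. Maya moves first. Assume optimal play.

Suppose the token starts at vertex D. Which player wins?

Maya wins.

Positions with no move are L. A position that does have a move is losing for the player to move precisely when every available move leads to a winning position for the opponent. Fill in the labels:
Every edge goes from a vertex to one that appears earlier in the order J, I, G, F, D, C, B, H, A, E, so processing vertices in that order labels each vertex after all of its successors.
J: no outgoing edge → L
I: no outgoing edge → L
G: →I(L), so W
F: →I(L), so W
D: →J(L), so W
C: →I(L), so W
B: →I(L), so W
H: →I(L), so W
A: →F(W) only, which is W, so L
E: →B(W), G(W) — all W, so L
From D Maya can move to J, reaching an L position.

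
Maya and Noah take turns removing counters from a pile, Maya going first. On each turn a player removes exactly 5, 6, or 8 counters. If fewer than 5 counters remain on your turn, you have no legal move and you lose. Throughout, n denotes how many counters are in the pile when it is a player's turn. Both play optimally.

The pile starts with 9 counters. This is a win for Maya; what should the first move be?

Remove 5, leaving 4.

Compute win/loss labels from the base case upward. A position with no move is L. Any other position is W if it can reach an L in one move, else L.
n=0: no move → L
n=1: no move → L
n=2: no move → L
n=3: no move → L
n=4: no move → L
n=5: can move to 0, which is L ⇒ W
n=6: can move to 1, which is L ⇒ W
n=7: can move to 2, which is L ⇒ W
n=8: can move to 3, which is L ⇒ W
n=9: can move to 4, which is L ⇒ W
From 9, the L positions reachable in one move are: 4, 3, 1. Any move reaching one of these is winning.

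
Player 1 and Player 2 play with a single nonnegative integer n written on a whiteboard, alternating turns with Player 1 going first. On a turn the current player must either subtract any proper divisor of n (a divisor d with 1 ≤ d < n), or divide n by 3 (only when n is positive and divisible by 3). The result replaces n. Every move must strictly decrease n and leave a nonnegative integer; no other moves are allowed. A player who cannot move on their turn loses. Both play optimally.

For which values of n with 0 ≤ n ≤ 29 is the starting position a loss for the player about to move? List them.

0, 1, 4, 7, 9, 11, 13, 15, 17, 19, 23, 25, 28

Use the standard recursion: the mover loses at a terminal position; elsewhere, the mover wins exactly when some move hands the opponent an L position.
n=0: no move → L
n=1: no move → L
n=2: reaches L-position 1 → W
n=3: reaches L-position 1 → W
n=4: only reaches 2(W), 3(W), all W → L
n=5: reaches L-position 4 → W
n=6: reaches L-position 4 → W
n=7: only reaches 6(W), which is W → L
n=8: reaches L-position 4 → W
n=9: only reaches 3(W), 6(W), 8(W), all W → L
n=10: reaches L-position 9 → W
n=11: only reaches 10(W), which is W → L
n=12: reaches L-position 4 → W
n=13: only reaches 12(W), which is W → L
n=14: reaches L-position 7 → W
n=15: only reaches 5(W), 10(W), 12(W), 14(W), all W → L
n=16: reaches L-position 15 → W
n=17: only reaches 16(W), which is W → L
n=18: reaches L-position 9 → W
n=19: only reaches 18(W), which is W → L
n=20: reaches L-position 15 → W
n=21: reaches L-position 7 → W
n=22: reaches L-position 11 → W
n=23: only reaches 22(W), which is W → L
n=24: reaches L-position 23 → W
n=25: only reaches 20(W), 24(W), all W → L
n=26: reaches L-position 13 → W
n=27: reaches L-position 9 → W
n=28: only reaches 14(W), 21(W), 24(W), 26(W), 27(W), all W → L
n=29: reaches L-position 28 → W
Reading off the rows marked L gives the requested list; there are 13 such values of n.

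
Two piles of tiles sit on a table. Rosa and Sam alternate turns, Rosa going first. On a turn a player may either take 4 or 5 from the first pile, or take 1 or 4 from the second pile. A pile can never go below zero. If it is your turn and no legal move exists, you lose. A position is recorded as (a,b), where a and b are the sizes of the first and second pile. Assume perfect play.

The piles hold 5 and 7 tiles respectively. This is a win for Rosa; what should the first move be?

Move to (1,7).

Classify positions by backward induction: terminal positions (no move available) are L. From any other position, the mover wins iff some move reaches an L.
No move ever increases a pile, so every position that can arise here has a ≤ 5 and b ≤ 7; it is enough to label the cells with 0 ≤ a ≤ 5 and 0 ≤ b ≤ 7.
Every move lowers a or b (never raises either), so fill the grid row by row in increasing a, and left to right within a row: each cell's successors are then already labelled.
      b=0  b=1  b=2  b=3  b=4  b=5  b=6  b=7
a=0:    L    W    L    W    W    L    W    L
a=1:    L    W    L    W    W    L    W    L
a=2:    L    W    L    W    W    L    W    L
a=3:    L    W    L    W    W    L    W    L
a=4:    W    L    W    L    W    W    L    W
a=5:    W    L    W    L    W    W    L    W
Cells with no legal move (terminal, hence L): (0,0), (1,0), (2,0), (3,0).
The remaining L cells, each justified by listing all of its moves:
(0,2): only reaches (0,1)(W), which is W → L
(0,5): only reaches (0,4)(W), (0,1)(W), all W → L
(0,7): only reaches (0,6)(W), (0,3)(W), all W → L
(1,2): only reaches (1,1)(W), which is W → L
(1,5): only reaches (1,4)(W), (1,1)(W), all W → L
(1,7): only reaches (1,6)(W), (1,3)(W), all W → L
(2,2): only reaches (2,1)(W), which is W → L
(2,5): only reaches (2,4)(W), (2,1)(W), all W → L
(2,7): only reaches (2,6)(W), (2,3)(W), all W → L
(3,2): only reaches (3,1)(W), which is W → L
(3,5): only reaches (3,4)(W), (3,1)(W), all W → L
(3,7): only reaches (3,6)(W), (3,3)(W), all W → L
(4,1): only reaches (0,1)(W), (4,0)(W), all W → L
(4,3): only reaches (0,3)(W), (4,2)(W), all W → L
(4,6): only reaches (0,6)(W), (4,5)(W), (4,2)(W), all W → L
(5,1): only reaches (1,1)(W), (0,1)(W), (5,0)(W), all W → L
(5,3): only reaches (1,3)(W), (0,3)(W), (5,2)(W), all W → L
(5,6): only reaches (1,6)(W), (0,6)(W), (5,5)(W), (5,2)(W), all W → L
Every other cell has at least one move into one of the L cells above, so it is W.
From (5,7), the L positions reachable in one move are: (1,7), (0,7), (5,6), (5,3). Any move reaching one of these is winning.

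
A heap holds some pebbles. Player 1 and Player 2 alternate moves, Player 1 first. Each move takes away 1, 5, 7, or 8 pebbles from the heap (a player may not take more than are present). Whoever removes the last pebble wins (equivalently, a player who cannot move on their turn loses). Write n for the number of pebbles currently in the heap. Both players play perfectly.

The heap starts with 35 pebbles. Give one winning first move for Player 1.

Remove 1, leaving 34.

Use the standard recursion: the mover loses at a terminal position; elsewhere, the mover wins exactly when some move hands the opponent an L position.
n=0: no move → L
n=1: reaches L-position 0 → W
n=2: only reaches 1(W), which is W → L
n=3: reaches L-position 2 → W
n=4: only reaches 3(W), which is W → L
n=5: reaches L-position 4 → W
n=6: only reaches 5(W), 1(W), all W → L
n=7: reaches L-position 6 → W
n=8: reaches L-position 0 → W
n=9: reaches L-position 4 → W
n=10: reaches L-position 2 → W
n=11: reaches L-position 6 → W
n=12: reaches L-position 4 → W
n=13: reaches L-position 6 → W
n=14: reaches L-position 6 → W
n=15: only reaches 14(W), 10(W), 8(W), 7(W), all W → L
n=16: reaches L-position 15 → W
n=17: only reaches 16(W), 12(W), 10(W), 9(W), all W → L
n=18: reaches L-position 17 → W
n=19: only reaches 18(W), 14(W), 12(W), 11(W), all W → L
n=20: reaches L-position 19 → W
n=21: only reaches 20(W), 16(W), 14(W), 13(W), all W → L
n=22: reaches L-position 21 → W
n=23: reaches L-position 15 → W
n=24: reaches L-position 19 → W
n=25: reaches L-position 17 → W
n=26: reaches L-position 21 → W
n=27: reaches L-position 19 → W
n=28: reaches L-position 21 → W
n=29: reaches L-position 21 → W
n=30: only reaches 29(W), 25(W), 23(W), 22(W), all W → L
n=31: reaches L-position 30 → W
n=32: only reaches 31(W), 27(W), 25(W), 24(W), all W → L
n=33: reaches L-position 32 → W
n=34: only reaches 33(W), 29(W), 27(W), 26(W), all W → L
n=35: reaches L-position 34 → W
From 35, the L positions reachable in one move are: 34, 30. Any move reaching one of these is winning.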